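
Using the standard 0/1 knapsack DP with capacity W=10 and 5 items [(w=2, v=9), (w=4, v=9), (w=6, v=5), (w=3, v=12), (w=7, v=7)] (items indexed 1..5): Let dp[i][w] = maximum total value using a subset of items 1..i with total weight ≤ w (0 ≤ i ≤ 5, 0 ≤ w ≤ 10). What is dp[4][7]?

21

i\w   0   1   2   3   4   5   6   7   8   9  10
  0   0   0   0   0   0   0   0   0   0   0   0
  1   0   0   9   9   9   9   9   9   9   9   9
  2   0   0   9   9   9   9  18  18  18  18  18
  3   0   0   9   9   9   9  18  18  18  18  18
  4   0   0   9  12  12  21  21  21  21  30  30
  5   0   0   9  12  12  21  21  21  21  30  30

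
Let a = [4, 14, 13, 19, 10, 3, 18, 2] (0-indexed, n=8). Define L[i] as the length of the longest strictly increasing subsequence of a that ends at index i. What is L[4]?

   i    0    1    2    3    4    5    6    7
a[i]    4   14   13   19   10    3   18    2
L[i]    1    2    2    3    2    1    3    1

2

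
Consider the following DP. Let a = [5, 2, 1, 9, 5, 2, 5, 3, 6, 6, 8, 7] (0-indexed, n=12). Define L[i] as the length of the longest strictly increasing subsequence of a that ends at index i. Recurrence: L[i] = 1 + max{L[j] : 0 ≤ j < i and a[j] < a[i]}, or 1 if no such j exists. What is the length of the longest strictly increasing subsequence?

   i    0    1    2    3    4    5    6    7    8    9   10   11
a[i]    5    2    1    9    5    2    5    3    6    6    8    7
L[i]    1    1    1    2    2    2    3    3    4    4    5    5

5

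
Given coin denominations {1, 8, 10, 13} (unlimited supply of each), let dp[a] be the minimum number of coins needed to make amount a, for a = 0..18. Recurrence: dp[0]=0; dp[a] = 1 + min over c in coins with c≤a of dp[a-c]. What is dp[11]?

 a  0  1  2  3  4  5  6  7  8  9 10 11 12 13 14 15 16 17 18
dp  0  1  2  3  4  5  6  7  1  2  1  2  3  1  2  3  2  3  2

2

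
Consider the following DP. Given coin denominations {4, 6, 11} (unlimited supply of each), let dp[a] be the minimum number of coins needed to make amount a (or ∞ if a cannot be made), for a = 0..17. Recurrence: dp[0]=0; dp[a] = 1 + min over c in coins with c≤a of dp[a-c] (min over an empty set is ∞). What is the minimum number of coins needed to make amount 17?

 a  0  1  2  3  4  5  6  7  8  9 10 11 12 13 14 15 16 17
dp  0  -  -  -  1  -  1  -  2  -  2  1  2  -  3  2  3  2
(- denotes ∞ / unreachable)

2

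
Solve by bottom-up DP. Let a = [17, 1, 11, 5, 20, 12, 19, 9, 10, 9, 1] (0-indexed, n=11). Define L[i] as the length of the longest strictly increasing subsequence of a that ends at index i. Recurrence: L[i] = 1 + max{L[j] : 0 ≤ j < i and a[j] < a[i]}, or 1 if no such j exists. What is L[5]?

3

   i    0    1    2    3    4    5    6    7    8    9   10
a[i]   17    1   11    5   20   12   19    9   10    9    1
L[i]    1    1    2    2    3    3    4    3    4    3    1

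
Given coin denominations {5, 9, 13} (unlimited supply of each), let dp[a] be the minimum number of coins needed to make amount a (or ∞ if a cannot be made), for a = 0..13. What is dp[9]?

1

 a  0  1  2  3  4  5  6  7  8  9 10 11 12 13
dp  0  -  -  -  -  1  -  -  -  1  2  -  -  1
(- denotes ∞ / unreachable)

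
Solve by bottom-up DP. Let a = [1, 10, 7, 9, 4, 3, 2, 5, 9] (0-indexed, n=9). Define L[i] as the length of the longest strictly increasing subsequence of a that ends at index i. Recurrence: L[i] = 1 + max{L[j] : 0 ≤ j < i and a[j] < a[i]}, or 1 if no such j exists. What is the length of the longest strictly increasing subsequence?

   i    0    1    2    3    4    5    6    7    8
a[i]    1   10    7    9    4    3    2    5    9
L[i]    1    2    2    3    2    2    2    3    4

4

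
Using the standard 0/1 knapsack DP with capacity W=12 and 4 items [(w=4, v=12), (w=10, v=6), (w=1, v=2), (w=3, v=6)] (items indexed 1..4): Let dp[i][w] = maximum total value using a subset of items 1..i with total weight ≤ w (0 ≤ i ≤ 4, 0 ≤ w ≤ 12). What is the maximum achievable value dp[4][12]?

20

i\w   0   1   2   3   4   5   6   7   8   9  10  11  12
  0   0   0   0   0   0   0   0   0   0   0   0   0   0
  1   0   0   0   0  12  12  12  12  12  12  12  12  12
  2   0   0   0   0  12  12  12  12  12  12  12  12  12
  3   0   2   2   2  12  14  14  14  14  14  14  14  14
  4   0   2   2   6  12  14  14  18  20  20  20  20  20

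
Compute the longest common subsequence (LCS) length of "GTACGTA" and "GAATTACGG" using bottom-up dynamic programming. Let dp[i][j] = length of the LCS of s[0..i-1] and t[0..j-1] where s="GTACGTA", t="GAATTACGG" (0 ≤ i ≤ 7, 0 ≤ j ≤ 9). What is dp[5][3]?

   ''  G  A  A  T  T  A  C  G  G
''  0  0  0  0  0  0  0  0  0  0
 G  0  1  1  1  1  1  1  1  1  1
 T  0  1  1  1  2  2  2  2  2  2
 A  0  1  2  2  2  2  3  3  3  3
 C  0  1  2  2  2  2  3  4  4  4
 G  0  1  2  2  2  2  3  4  5  5
 T  0  1  2  2  3  3  3  4  5  5
 A  0  1  2  3  3  3  4  4  5  5

2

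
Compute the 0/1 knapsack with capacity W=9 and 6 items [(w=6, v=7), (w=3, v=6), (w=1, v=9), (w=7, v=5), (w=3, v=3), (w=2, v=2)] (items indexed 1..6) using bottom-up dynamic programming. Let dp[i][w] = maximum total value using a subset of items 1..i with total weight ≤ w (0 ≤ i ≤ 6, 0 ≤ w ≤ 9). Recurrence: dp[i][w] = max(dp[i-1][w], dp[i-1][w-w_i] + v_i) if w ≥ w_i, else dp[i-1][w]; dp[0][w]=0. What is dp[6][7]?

i\w   0   1   2   3   4   5   6   7   8   9
  0   0   0   0   0   0   0   0   0   0   0
  1   0   0   0   0   0   0   7   7   7   7
  2   0   0   0   6   6   6   7   7   7  13
  3   0   9   9   9  15  15  15  16  16  16
  4   0   9   9   9  15  15  15  16  16  16
  5   0   9   9   9  15  15  15  18  18  18
  6   0   9   9  11  15  15  17  18  18  20

18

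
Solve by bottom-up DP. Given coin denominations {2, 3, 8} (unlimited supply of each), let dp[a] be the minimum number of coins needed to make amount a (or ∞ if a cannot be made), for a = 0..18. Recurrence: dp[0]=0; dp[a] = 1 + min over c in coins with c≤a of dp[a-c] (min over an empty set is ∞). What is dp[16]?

2

 a  0  1  2  3  4  5  6  7  8  9 10 11 12 13 14 15 16 17 18
dp  0  -  1  1  2  2  2  3  1  3  2  2  3  3  3  4  2  4  3
(- denotes ∞ / unreachable)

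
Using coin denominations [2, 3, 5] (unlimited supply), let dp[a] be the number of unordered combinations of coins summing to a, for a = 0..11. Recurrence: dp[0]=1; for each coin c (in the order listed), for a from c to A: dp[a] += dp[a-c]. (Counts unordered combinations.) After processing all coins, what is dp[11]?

4

after  coin     0     1     2     3     4     5     6     7     8     9    10    11
          2     1     0     1     0     1     0     1     0     1     0     1     0
          3     1     0     1     1     1     1     2     1     2     2     2     2
          5     1     0     1     1     1     2     2     2     3     3     4     4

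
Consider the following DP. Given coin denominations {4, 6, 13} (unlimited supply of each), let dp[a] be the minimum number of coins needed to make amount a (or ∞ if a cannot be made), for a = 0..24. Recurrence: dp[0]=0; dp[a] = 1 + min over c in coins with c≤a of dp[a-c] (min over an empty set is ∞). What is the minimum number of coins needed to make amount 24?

4

 a  0  1  2  3  4  5  6  7  8  9 10 11 12 13 14 15 16 17 18 19 20 21 22 23 24
dp  0  -  -  -  1  -  1  -  2  -  2  -  2  1  3  -  3  2  3  2  4  3  4  3  4
(- denotes ∞ / unreachable)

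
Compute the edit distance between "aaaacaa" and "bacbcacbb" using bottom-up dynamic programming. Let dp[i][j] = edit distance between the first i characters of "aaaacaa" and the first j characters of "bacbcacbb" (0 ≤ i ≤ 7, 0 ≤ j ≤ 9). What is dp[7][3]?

5

   ''  b  a  c  b  c  a  c  b  b
''  0  1  2  3  4  5  6  7  8  9
 a  1  1  1  2  3  4  5  6  7  8
 a  2  2  1  2  3  4  4  5  6  7
 a  3  3  2  2  3  4  4  5  6  7
 a  4  4  3  3  3  4  4  5  6  7
 c  5  5  4  3  4  3  4  4  5  6
 a  6  6  5  4  4  4  3  4  5  6
 a  7  7  6  5  5  5  4  4  5  6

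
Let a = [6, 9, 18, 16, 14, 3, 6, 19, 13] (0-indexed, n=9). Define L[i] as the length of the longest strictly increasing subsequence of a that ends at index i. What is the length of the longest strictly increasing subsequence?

   i    0    1    2    3    4    5    6    7    8
a[i]    6    9   18   16   14    3    6   19   13
L[i]    1    2    3    3    3    1    2    4    3

4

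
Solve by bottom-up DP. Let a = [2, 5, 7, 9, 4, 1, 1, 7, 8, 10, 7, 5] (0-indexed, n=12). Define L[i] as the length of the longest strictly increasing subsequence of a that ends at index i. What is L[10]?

3

   i    0    1    2    3    4    5    6    7    8    9   10   11
a[i]    2    5    7    9    4    1    1    7    8   10    7    5
L[i]    1    2    3    4    2    1    1    3    4    5    3    3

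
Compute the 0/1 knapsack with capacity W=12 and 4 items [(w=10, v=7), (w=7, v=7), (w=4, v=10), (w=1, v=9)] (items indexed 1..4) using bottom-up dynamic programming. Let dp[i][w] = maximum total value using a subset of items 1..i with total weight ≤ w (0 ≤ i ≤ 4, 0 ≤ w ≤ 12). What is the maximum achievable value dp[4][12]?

26

i\w   0   1   2   3   4   5   6   7   8   9  10  11  12
  0   0   0   0   0   0   0   0   0   0   0   0   0   0
  1   0   0   0   0   0   0   0   0   0   0   7   7   7
  2   0   0   0   0   0   0   0   7   7   7   7   7   7
  3   0   0   0   0  10  10  10  10  10  10  10  17  17
  4   0   9   9   9  10  19  19  19  19  19  19  19  26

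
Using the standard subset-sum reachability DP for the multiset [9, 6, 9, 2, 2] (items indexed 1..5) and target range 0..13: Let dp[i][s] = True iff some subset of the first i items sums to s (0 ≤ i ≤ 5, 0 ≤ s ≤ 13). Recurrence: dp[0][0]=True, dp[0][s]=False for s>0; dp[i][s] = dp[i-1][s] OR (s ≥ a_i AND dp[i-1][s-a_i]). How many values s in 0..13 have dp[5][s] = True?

i\s   0   1   2   3   4   5   6   7   8   9  10  11  12  13
  0   T   F   F   F   F   F   F   F   F   F   F   F   F   F
  1   T   F   F   F   F   F   F   F   F   T   F   F   F   F
  2   T   F   F   F   F   F   T   F   F   T   F   F   F   F
  3   T   F   F   F   F   F   T   F   F   T   F   F   F   F
  4   T   F   T   F   F   F   T   F   T   T   F   T   F   F
  5   T   F   T   F   T   F   T   F   T   T   T   T   F   T

9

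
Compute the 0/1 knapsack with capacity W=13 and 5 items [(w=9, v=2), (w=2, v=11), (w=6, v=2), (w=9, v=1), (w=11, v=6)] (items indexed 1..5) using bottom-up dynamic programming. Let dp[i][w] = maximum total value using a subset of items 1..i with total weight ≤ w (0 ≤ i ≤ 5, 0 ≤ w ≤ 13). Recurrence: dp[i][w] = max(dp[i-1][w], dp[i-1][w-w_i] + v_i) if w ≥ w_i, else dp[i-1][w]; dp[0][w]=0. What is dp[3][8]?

i\w   0   1   2   3   4   5   6   7   8   9  10  11  12  13
  0   0   0   0   0   0   0   0   0   0   0   0   0   0   0
  1   0   0   0   0   0   0   0   0   0   2   2   2   2   2
  2   0   0  11  11  11  11  11  11  11  11  11  13  13  13
  3   0   0  11  11  11  11  11  11  13  13  13  13  13  13
  4   0   0  11  11  11  11  11  11  13  13  13  13  13  13
  5   0   0  11  11  11  11  11  11  13  13  13  13  13  17

13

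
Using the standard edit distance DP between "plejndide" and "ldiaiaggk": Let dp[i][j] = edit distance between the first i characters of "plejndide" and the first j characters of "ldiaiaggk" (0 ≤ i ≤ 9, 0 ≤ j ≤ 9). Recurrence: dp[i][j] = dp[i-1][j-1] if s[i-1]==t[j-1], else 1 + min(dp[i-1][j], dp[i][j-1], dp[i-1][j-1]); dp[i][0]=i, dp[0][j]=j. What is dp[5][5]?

5

   ''  l  d  i  a  i  a  g  g  k
''  0  1  2  3  4  5  6  7  8  9
 p  1  1  2  3  4  5  6  7  8  9
 l  2  1  2  3  4  5  6  7  8  9
 e  3  2  2  3  4  5  6  7  8  9
 j  4  3  3  3  4  5  6  7  8  9
 n  5  4  4  4  4  5  6  7  8  9
 d  6  5  4  5  5  5  6  7  8  9
 i  7  6  5  4  5  5  6  7  8  9
 d  8  7  6  5  5  6  6  7  8  9
 e  9  8  7  6  6  6  7  7  8  9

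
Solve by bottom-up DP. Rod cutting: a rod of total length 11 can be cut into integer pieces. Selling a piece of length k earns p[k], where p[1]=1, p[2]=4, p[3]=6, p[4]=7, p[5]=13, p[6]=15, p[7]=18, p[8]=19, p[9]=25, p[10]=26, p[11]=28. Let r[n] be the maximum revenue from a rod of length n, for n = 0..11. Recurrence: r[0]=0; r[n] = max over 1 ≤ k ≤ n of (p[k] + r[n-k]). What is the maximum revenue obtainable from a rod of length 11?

29

   n    0    1    2    3    4    5    6    7    8    9   10   11
r[n]    0    1    4    6    8   13   15   18   19   25   26   29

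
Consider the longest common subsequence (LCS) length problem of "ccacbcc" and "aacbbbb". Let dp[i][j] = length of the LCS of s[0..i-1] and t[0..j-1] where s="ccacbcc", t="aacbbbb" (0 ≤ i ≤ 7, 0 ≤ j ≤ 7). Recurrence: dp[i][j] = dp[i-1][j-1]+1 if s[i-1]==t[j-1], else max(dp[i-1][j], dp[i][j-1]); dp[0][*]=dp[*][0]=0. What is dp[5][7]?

   ''  a  a  c  b  b  b  b
''  0  0  0  0  0  0  0  0
 c  0  0  0  1  1  1  1  1
 c  0  0  0  1  1  1  1  1
 a  0  1  1  1  1  1  1  1
 c  0  1  1  2  2  2  2  2
 b  0  1  1  2  3  3  3  3
 c  0  1  1  2  3  3  3  3
 c  0  1  1  2  3  3  3  3

3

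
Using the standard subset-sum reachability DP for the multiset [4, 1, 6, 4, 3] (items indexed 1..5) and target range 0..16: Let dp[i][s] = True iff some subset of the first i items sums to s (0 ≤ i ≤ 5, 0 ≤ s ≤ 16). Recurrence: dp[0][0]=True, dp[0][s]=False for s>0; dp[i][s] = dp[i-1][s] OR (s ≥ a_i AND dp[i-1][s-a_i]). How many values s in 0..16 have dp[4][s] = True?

12

i\s   0   1   2   3   4   5   6   7   8   9  10  11  12  13  14  15  16
  0   T   F   F   F   F   F   F   F   F   F   F   F   F   F   F   F   F
  1   T   F   F   F   T   F   F   F   F   F   F   F   F   F   F   F   F
  2   T   T   F   F   T   T   F   F   F   F   F   F   F   F   F   F   F
  3   T   T   F   F   T   T   T   T   F   F   T   T   F   F   F   F   F
  4   T   T   F   F   T   T   T   T   T   T   T   T   F   F   T   T   F
  5   T   T   F   T   T   T   T   T   T   T   T   T   T   T   T   T   F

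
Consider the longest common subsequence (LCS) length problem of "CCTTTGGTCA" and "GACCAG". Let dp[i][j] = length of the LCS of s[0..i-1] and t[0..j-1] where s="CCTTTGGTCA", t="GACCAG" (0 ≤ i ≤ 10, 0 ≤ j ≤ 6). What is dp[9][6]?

3

   ''  G  A  C  C  A  G
''  0  0  0  0  0  0  0
 C  0  0  0  1  1  1  1
 C  0  0  0  1  2  2  2
 T  0  0  0  1  2  2  2
 T  0  0  0  1  2  2  2
 T  0  0  0  1  2  2  2
 G  0  1  1  1  2  2  3
 G  0  1  1  1  2  2  3
 T  0  1  1  1  2  2  3
 C  0  1  1  2  2  2  3
 A  0  1  2  2  2  3  3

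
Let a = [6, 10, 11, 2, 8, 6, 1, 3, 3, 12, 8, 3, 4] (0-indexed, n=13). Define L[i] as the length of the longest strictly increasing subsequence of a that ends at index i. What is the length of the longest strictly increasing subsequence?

4

   i    0    1    2    3    4    5    6    7    8    9   10   11   12
a[i]    6   10   11    2    8    6    1    3    3   12    8    3    4
L[i]    1    2    3    1    2    2    1    2    2    4    3    2    3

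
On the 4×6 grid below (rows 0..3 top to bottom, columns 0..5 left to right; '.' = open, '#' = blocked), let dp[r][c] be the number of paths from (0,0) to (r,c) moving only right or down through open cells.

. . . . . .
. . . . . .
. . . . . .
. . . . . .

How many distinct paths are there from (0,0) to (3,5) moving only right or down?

56

r\c   0   1   2   3   4   5
  0   1   1   1   1   1   1
  1   1   2   3   4   5   6
  2   1   3   6  10  15  21
  3   1   4  10  20  35  56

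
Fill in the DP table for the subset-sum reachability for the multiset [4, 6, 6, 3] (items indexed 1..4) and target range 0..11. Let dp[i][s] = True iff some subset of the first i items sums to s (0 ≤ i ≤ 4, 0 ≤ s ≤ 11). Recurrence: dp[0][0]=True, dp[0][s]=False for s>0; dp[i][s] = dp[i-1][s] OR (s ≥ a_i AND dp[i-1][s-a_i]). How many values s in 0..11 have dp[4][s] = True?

7

i\s   0   1   2   3   4   5   6   7   8   9  10  11
  0   T   F   F   F   F   F   F   F   F   F   F   F
  1   T   F   F   F   T   F   F   F   F   F   F   F
  2   T   F   F   F   T   F   T   F   F   F   T   F
  3   T   F   F   F   T   F   T   F   F   F   T   F
  4   T   F   F   T   T   F   T   T   F   T   T   F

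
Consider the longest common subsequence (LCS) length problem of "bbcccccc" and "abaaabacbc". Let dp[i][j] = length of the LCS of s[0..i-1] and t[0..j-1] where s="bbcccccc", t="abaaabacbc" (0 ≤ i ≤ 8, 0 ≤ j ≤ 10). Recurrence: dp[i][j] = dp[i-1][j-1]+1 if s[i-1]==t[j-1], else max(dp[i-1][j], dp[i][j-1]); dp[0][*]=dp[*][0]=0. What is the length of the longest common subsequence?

4

   ''  a  b  a  a  a  b  a  c  b  c
''  0  0  0  0  0  0  0  0  0  0  0
 b  0  0  1  1  1  1  1  1  1  1  1
 b  0  0  1  1  1  1  2  2  2  2  2
 c  0  0  1  1  1  1  2  2  3  3  3
 c  0  0  1  1  1  1  2  2  3  3  4
 c  0  0  1  1  1  1  2  2  3  3  4
 c  0  0  1  1  1  1  2  2  3  3  4
 c  0  0  1  1  1  1  2  2  3  3  4
 c  0  0  1  1  1  1  2  2  3  3  4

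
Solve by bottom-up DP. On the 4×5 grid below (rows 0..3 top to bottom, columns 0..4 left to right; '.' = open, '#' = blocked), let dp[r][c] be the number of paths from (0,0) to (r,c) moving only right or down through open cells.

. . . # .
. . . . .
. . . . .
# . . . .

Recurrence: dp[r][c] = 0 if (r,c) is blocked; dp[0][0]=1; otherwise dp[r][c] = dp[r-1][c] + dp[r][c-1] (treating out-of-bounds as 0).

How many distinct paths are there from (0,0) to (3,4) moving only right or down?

30

r\c   0   1   2   3   4
  0   1   1   1   0   0
  1   1   2   3   3   3
  2   1   3   6   9  12
  3   0   3   9  18  30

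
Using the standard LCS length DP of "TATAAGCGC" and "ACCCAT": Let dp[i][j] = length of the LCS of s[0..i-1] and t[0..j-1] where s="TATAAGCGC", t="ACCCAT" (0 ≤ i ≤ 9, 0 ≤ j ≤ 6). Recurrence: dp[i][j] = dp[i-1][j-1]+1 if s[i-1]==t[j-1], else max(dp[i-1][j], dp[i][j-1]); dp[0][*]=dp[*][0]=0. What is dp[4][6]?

   ''  A  C  C  C  A  T
''  0  0  0  0  0  0  0
 T  0  0  0  0  0  0  1
 A  0  1  1  1  1  1  1
 T  0  1  1  1  1  1  2
 A  0  1  1  1  1  2  2
 A  0  1  1  1  1  2  2
 G  0  1  1  1  1  2  2
 C  0  1  2  2  2  2  2
 G  0  1  2  2  2  2  2
 C  0  1  2  3  3  3  3

2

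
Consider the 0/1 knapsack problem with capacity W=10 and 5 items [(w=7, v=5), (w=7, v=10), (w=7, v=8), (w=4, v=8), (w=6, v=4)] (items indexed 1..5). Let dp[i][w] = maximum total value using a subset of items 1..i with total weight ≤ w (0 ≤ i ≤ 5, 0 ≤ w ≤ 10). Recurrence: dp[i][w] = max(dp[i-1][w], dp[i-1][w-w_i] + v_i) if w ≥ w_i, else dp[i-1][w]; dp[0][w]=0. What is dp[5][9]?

10

i\w   0   1   2   3   4   5   6   7   8   9  10
  0   0   0   0   0   0   0   0   0   0   0   0
  1   0   0   0   0   0   0   0   5   5   5   5
  2   0   0   0   0   0   0   0  10  10  10  10
  3   0   0   0   0   0   0   0  10  10  10  10
  4   0   0   0   0   8   8   8  10  10  10  10
  5   0   0   0   0   8   8   8  10  10  10  12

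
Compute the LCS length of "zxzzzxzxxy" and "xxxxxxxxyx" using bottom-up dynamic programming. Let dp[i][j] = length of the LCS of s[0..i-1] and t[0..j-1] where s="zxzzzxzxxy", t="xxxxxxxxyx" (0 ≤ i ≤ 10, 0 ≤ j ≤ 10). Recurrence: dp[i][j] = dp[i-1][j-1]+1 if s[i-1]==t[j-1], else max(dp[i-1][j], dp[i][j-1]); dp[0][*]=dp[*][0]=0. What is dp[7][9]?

   ''  x  x  x  x  x  x  x  x  y  x
''  0  0  0  0  0  0  0  0  0  0  0
 z  0  0  0  0  0  0  0  0  0  0  0
 x  0  1  1  1  1  1  1  1  1  1  1
 z  0  1  1  1  1  1  1  1  1  1  1
 z  0  1  1  1  1  1  1  1  1  1  1
 z  0  1  1  1  1  1  1  1  1  1  1
 x  0  1  2  2  2  2  2  2  2  2  2
 z  0  1  2  2  2  2  2  2  2  2  2
 x  0  1  2  3  3  3  3  3  3  3  3
 x  0  1  2  3  4  4  4  4  4  4  4
 y  0  1  2  3  4  4  4  4  4  5  5

2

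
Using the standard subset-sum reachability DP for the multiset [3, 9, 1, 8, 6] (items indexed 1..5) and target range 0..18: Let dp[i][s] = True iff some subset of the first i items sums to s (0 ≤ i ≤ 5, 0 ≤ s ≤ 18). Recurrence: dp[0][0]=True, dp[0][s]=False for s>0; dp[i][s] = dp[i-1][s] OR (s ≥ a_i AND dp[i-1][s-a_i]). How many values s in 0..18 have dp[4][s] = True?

i\s   0   1   2   3   4   5   6   7   8   9  10  11  12  13  14  15  16  17  18
  0   T   F   F   F   F   F   F   F   F   F   F   F   F   F   F   F   F   F   F
  1   T   F   F   T   F   F   F   F   F   F   F   F   F   F   F   F   F   F   F
  2   T   F   F   T   F   F   F   F   F   T   F   F   T   F   F   F   F   F   F
  3   T   T   F   T   T   F   F   F   F   T   T   F   T   T   F   F   F   F   F
  4   T   T   F   T   T   F   F   F   T   T   T   T   T   T   F   F   F   T   T
  5   T   T   F   T   T   F   T   T   T   T   T   T   T   T   T   T   T   T   T

12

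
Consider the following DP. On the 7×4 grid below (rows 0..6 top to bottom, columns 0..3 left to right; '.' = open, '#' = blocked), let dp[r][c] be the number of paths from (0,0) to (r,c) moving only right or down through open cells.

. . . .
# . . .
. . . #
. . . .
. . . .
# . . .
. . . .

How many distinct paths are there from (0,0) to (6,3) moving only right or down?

r\c   0   1   2   3
  0   1   1   1   1
  1   0   1   2   3
  2   0   1   3   0
  3   0   1   4   4
  4   0   1   5   9
  5   0   1   6  15
  6   0   1   7  22

22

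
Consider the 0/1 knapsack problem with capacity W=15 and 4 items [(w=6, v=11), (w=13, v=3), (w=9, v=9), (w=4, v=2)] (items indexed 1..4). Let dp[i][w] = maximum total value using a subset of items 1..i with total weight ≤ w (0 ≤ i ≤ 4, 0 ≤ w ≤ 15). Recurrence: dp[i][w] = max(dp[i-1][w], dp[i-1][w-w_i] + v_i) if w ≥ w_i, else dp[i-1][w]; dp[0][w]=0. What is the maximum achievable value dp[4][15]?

i\w   0   1   2   3   4   5   6   7   8   9  10  11  12  13  14  15
  0   0   0   0   0   0   0   0   0   0   0   0   0   0   0   0   0
  1   0   0   0   0   0   0  11  11  11  11  11  11  11  11  11  11
  2   0   0   0   0   0   0  11  11  11  11  11  11  11  11  11  11
  3   0   0   0   0   0   0  11  11  11  11  11  11  11  11  11  20
  4   0   0   0   0   2   2  11  11  11  11  13  13  13  13  13  20

20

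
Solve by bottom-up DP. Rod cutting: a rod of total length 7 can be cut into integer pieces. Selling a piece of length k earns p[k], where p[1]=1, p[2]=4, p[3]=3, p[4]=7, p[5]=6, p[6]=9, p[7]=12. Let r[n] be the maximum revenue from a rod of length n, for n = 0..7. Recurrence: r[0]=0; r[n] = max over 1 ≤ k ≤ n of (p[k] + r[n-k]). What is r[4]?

   n    0    1    2    3    4    5    6    7
r[n]    0    1    4    5    8    9   12   13

8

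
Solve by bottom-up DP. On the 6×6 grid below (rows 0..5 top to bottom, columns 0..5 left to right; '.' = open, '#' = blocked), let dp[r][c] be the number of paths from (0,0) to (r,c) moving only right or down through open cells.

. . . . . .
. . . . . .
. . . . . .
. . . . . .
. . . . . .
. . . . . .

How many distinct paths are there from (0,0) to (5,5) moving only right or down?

r\c   0   1   2   3   4   5
  0   1   1   1   1   1   1
  1   1   2   3   4   5   6
  2   1   3   6  10  15  21
  3   1   4  10  20  35  56
  4   1   5  15  35  70 126
  5   1   6  21  56 126 252

252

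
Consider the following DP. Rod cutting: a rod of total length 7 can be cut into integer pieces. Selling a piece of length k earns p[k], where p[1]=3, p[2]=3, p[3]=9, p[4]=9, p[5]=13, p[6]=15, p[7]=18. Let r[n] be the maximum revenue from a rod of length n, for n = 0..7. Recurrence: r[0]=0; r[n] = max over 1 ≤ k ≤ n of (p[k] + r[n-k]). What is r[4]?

   n    0    1    2    3    4    5    6    7
r[n]    0    3    6    9   12   15   18   21

12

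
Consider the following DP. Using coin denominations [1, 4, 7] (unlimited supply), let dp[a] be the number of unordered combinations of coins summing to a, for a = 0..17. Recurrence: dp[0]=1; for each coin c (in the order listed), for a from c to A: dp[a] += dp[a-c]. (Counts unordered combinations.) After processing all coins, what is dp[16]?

after  coin     0     1     2     3     4     5     6     7     8     9    10    11    12    13    14    15    16    17
          1     1     1     1     1     1     1     1     1     1     1     1     1     1     1     1     1     1     1
          4     1     1     1     1     2     2     2     2     3     3     3     3     4     4     4     4     5     5
          7     1     1     1     1     2     2     2     3     4     4     4     5     6     6     7     8     9     9

9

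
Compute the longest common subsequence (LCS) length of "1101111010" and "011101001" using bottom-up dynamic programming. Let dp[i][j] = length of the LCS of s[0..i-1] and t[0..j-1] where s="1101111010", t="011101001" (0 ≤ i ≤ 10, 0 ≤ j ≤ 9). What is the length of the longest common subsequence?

   ''  0  1  1  1  0  1  0  0  1
''  0  0  0  0  0  0  0  0  0  0
 1  0  0  1  1  1  1  1  1  1  1
 1  0  0  1  2  2  2  2  2  2  2
 0  0  1  1  2  2  3  3  3  3  3
 1  0  1  2  2  3  3  4  4  4  4
 1  0  1  2  3  3  3  4  4  4  5
 1  0  1  2  3  4  4  4  4  4  5
 1  0  1  2  3  4  4  5  5  5  5
 0  0  1  2  3  4  5  5  6  6  6
 1  0  1  2  3  4  5  6  6  6  7
 0  0  1  2  3  4  5  6  7  7  7

7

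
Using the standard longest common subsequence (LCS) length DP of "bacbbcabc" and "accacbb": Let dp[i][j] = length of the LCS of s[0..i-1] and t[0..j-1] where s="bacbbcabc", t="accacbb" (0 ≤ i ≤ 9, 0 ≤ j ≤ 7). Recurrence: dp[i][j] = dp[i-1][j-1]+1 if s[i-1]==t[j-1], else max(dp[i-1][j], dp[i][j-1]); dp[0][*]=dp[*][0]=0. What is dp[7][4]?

   ''  a  c  c  a  c  b  b
''  0  0  0  0  0  0  0  0
 b  0  0  0  0  0  0  1  1
 a  0  1  1  1  1  1  1  1
 c  0  1  2  2  2  2  2  2
 b  0  1  2  2  2  2  3  3
 b  0  1  2  2  2  2  3  4
 c  0  1  2  3  3  3  3  4
 a  0  1  2  3  4  4  4  4
 b  0  1  2  3  4  4  5  5
 c  0  1  2  3  4  5  5  5

4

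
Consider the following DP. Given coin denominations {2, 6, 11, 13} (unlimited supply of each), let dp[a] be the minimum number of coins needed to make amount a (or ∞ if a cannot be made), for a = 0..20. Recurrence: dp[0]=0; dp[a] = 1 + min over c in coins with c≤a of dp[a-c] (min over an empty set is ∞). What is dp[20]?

 a  0  1  2  3  4  5  6  7  8  9 10 11 12 13 14 15 16 17 18 19 20
dp  0  -  1  -  2  -  1  -  2  -  3  1  2  1  3  2  4  2  3  2  4
(- denotes ∞ / unreachable)

4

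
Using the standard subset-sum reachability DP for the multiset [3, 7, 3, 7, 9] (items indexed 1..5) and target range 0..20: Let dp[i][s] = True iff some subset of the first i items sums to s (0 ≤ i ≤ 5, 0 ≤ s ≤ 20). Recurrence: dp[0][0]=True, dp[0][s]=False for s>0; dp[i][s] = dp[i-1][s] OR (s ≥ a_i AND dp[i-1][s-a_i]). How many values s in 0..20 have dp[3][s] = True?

i\s   0   1   2   3   4   5   6   7   8   9  10  11  12  13  14  15  16  17  18  19  20
  0   T   F   F   F   F   F   F   F   F   F   F   F   F   F   F   F   F   F   F   F   F
  1   T   F   F   T   F   F   F   F   F   F   F   F   F   F   F   F   F   F   F   F   F
  2   T   F   F   T   F   F   F   T   F   F   T   F   F   F   F   F   F   F   F   F   F
  3   T   F   F   T   F   F   T   T   F   F   T   F   F   T   F   F   F   F   F   F   F
  4   T   F   F   T   F   F   T   T   F   F   T   F   F   T   T   F   F   T   F   F   T
  5   T   F   F   T   F   F   T   T   F   T   T   F   T   T   T   T   T   T   F   T   T

6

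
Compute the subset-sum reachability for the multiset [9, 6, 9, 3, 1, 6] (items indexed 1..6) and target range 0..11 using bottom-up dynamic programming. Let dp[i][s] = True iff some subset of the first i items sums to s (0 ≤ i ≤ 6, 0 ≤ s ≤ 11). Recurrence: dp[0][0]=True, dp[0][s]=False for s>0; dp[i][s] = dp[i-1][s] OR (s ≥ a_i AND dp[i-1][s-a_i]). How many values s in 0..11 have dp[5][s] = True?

i\s   0   1   2   3   4   5   6   7   8   9  10  11
  0   T   F   F   F   F   F   F   F   F   F   F   F
  1   T   F   F   F   F   F   F   F   F   T   F   F
  2   T   F   F   F   F   F   T   F   F   T   F   F
  3   T   F   F   F   F   F   T   F   F   T   F   F
  4   T   F   F   T   F   F   T   F   F   T   F   F
  5   T   T   F   T   T   F   T   T   F   T   T   F
  6   T   T   F   T   T   F   T   T   F   T   T   F

8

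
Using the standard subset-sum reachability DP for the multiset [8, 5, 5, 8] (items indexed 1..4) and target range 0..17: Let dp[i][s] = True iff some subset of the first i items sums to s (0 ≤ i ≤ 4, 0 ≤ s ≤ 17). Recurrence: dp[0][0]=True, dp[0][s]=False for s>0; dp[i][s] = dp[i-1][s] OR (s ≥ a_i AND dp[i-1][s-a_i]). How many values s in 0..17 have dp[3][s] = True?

5

i\s   0   1   2   3   4   5   6   7   8   9  10  11  12  13  14  15  16  17
  0   T   F   F   F   F   F   F   F   F   F   F   F   F   F   F   F   F   F
  1   T   F   F   F   F   F   F   F   T   F   F   F   F   F   F   F   F   F
  2   T   F   F   F   F   T   F   F   T   F   F   F   F   T   F   F   F   F
  3   T   F   F   F   F   T   F   F   T   F   T   F   F   T   F   F   F   F
  4   T   F   F   F   F   T   F   F   T   F   T   F   F   T   F   F   T   F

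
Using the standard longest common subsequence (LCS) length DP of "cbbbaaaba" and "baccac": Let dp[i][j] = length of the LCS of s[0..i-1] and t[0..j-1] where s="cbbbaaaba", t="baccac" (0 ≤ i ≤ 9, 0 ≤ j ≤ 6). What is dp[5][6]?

2

   ''  b  a  c  c  a  c
''  0  0  0  0  0  0  0
 c  0  0  0  1  1  1  1
 b  0  1  1  1  1  1  1
 b  0  1  1  1  1  1  1
 b  0  1  1  1  1  1  1
 a  0  1  2  2  2  2  2
 a  0  1  2  2  2  3  3
 a  0  1  2  2  2  3  3
 b  0  1  2  2  2  3  3
 a  0  1  2  2  2  3  3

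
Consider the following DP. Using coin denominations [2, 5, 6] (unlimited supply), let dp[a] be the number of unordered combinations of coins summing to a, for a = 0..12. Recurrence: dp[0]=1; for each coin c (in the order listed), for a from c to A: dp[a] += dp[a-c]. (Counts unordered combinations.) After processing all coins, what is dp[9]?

1

after  coin     0     1     2     3     4     5     6     7     8     9    10    11    12
          2     1     0     1     0     1     0     1     0     1     0     1     0     1
          5     1     0     1     0     1     1     1     1     1     1     2     1     2
          6     1     0     1     0     1     1     2     1     2     1     3     2     4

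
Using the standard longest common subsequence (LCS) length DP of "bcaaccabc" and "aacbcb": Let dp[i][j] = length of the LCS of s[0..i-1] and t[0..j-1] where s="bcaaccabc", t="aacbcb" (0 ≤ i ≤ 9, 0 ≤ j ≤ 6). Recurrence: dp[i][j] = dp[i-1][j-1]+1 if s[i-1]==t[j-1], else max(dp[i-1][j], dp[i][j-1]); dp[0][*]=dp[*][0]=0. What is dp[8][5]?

   ''  a  a  c  b  c  b
''  0  0  0  0  0  0  0
 b  0  0  0  0  1  1  1
 c  0  0  0  1  1  2  2
 a  0  1  1  1  1  2  2
 a  0  1  2  2  2  2  2
 c  0  1  2  3  3  3  3
 c  0  1  2  3  3  4  4
 a  0  1  2  3  3  4  4
 b  0  1  2  3  4  4  5
 c  0  1  2  3  4  5  5

4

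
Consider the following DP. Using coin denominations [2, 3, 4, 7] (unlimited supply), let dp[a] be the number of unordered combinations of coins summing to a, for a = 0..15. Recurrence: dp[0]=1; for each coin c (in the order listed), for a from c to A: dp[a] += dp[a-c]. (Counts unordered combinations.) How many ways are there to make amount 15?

after  coin     0     1     2     3     4     5     6     7     8     9    10    11    12    13    14    15
          2     1     0     1     0     1     0     1     0     1     0     1     0     1     0     1     0
          3     1     0     1     1     1     1     2     1     2     2     2     2     3     2     3     3
          4     1     0     1     1     2     1     3     2     4     3     5     4     7     5     8     7
          7     1     0     1     1     2     1     3     3     4     4     6     6     8     8    11    11

11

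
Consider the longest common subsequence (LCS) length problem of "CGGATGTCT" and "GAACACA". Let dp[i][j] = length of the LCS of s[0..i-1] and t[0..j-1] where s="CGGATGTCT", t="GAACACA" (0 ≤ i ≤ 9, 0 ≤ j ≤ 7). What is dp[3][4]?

1

   ''  G  A  A  C  A  C  A
''  0  0  0  0  0  0  0  0
 C  0  0  0  0  1  1  1  1
 G  0  1  1  1  1  1  1  1
 G  0  1  1  1  1  1  1  1
 A  0  1  2  2  2  2  2  2
 T  0  1  2  2  2  2  2  2
 G  0  1  2  2  2  2  2  2
 T  0  1  2  2  2  2  2  2
 C  0  1  2  2  3  3  3  3
 T  0  1  2  2  3  3  3  3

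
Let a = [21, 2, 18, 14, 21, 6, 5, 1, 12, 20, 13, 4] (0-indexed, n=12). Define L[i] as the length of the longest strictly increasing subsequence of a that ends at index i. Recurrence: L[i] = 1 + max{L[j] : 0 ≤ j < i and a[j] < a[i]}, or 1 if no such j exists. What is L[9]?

4

   i    0    1    2    3    4    5    6    7    8    9   10   11
a[i]   21    2   18   14   21    6    5    1   12   20   13    4
L[i]    1    1    2    2    3    2    2    1    3    4    4    2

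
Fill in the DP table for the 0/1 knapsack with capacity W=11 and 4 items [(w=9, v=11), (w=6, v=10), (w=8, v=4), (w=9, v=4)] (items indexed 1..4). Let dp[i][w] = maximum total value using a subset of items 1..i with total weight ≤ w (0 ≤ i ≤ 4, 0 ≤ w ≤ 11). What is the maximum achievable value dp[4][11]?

i\w   0   1   2   3   4   5   6   7   8   9  10  11
  0   0   0   0   0   0   0   0   0   0   0   0   0
  1   0   0   0   0   0   0   0   0   0  11  11  11
  2   0   0   0   0   0   0  10  10  10  11  11  11
  3   0   0   0   0   0   0  10  10  10  11  11  11
  4   0   0   0   0   0   0  10  10  10  11  11  11

11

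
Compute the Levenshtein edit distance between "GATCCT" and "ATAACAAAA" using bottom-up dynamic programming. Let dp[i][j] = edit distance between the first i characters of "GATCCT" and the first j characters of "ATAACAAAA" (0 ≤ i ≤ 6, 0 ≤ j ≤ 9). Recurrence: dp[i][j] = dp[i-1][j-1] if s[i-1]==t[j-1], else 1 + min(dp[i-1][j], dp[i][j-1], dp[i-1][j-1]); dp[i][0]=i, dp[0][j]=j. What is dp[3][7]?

6

   ''  A  T  A  A  C  A  A  A  A
''  0  1  2  3  4  5  6  7  8  9
 G  1  1  2  3  4  5  6  7  8  9
 A  2  1  2  2  3  4  5  6  7  8
 T  3  2  1  2  3  4  5  6  7  8
 C  4  3  2  2  3  3  4  5  6  7
 C  5  4  3  3  3  3  4  5  6  7
 T  6  5  4  4  4  4  4  5  6  7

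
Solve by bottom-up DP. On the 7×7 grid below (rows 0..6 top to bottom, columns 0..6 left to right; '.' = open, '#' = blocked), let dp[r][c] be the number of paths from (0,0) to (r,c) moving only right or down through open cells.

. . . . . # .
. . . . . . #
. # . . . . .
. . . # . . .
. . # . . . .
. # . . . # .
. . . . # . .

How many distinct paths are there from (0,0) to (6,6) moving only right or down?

r\c   0   1   2   3   4   5   6
  0   1   1   1   1   1   0   0
  1   1   2   3   4   5   5   0
  2   1   0   3   7  12  17  17
  3   1   1   4   0  12  29  46
  4   1   2   0   0  12  41  87
  5   1   0   0   0  12   0  87
  6   1   1   1   1   0   0  87

87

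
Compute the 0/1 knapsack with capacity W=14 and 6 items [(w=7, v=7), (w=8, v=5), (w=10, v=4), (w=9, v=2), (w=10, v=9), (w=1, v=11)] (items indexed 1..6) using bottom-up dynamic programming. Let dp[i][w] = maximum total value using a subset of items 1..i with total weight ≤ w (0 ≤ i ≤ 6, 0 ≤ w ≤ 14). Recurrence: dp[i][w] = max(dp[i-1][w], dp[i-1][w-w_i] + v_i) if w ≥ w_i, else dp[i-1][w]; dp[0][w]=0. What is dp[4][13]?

i\w   0   1   2   3   4   5   6   7   8   9  10  11  12  13  14
  0   0   0   0   0   0   0   0   0   0   0   0   0   0   0   0
  1   0   0   0   0   0   0   0   7   7   7   7   7   7   7   7
  2   0   0   0   0   0   0   0   7   7   7   7   7   7   7   7
  3   0   0   0   0   0   0   0   7   7   7   7   7   7   7   7
  4   0   0   0   0   0   0   0   7   7   7   7   7   7   7   7
  5   0   0   0   0   0   0   0   7   7   7   9   9   9   9   9
  6   0  11  11  11  11  11  11  11  18  18  18  20  20  20  20

7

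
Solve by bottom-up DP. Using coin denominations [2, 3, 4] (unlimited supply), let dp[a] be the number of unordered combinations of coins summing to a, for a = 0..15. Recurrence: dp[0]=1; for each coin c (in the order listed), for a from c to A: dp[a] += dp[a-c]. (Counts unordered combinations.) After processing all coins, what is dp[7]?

2

after  coin     0     1     2     3     4     5     6     7     8     9    10    11    12    13    14    15
          2     1     0     1     0     1     0     1     0     1     0     1     0     1     0     1     0
          3     1     0     1     1     1     1     2     1     2     2     2     2     3     2     3     3
          4     1     0     1     1     2     1     3     2     4     3     5     4     7     5     8     7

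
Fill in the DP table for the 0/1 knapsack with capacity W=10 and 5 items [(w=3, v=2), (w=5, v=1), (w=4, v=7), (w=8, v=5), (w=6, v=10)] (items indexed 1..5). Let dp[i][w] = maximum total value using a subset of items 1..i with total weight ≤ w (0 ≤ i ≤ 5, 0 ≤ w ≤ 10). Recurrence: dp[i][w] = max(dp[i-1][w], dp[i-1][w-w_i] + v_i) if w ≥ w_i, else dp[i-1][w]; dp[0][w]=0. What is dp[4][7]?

9

i\w   0   1   2   3   4   5   6   7   8   9  10
  0   0   0   0   0   0   0   0   0   0   0   0
  1   0   0   0   2   2   2   2   2   2   2   2
  2   0   0   0   2   2   2   2   2   3   3   3
  3   0   0   0   2   7   7   7   9   9   9   9
  4   0   0   0   2   7   7   7   9   9   9   9
  5   0   0   0   2   7   7  10  10  10  12  17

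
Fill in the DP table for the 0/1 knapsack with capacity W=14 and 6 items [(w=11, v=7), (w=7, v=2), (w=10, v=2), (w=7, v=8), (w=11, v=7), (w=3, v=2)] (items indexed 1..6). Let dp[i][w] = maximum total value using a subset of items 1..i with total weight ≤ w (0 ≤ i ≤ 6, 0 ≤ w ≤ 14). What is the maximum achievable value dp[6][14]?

i\w   0   1   2   3   4   5   6   7   8   9  10  11  12  13  14
  0   0   0   0   0   0   0   0   0   0   0   0   0   0   0   0
  1   0   0   0   0   0   0   0   0   0   0   0   7   7   7   7
  2   0   0   0   0   0   0   0   2   2   2   2   7   7   7   7
  3   0   0   0   0   0   0   0   2   2   2   2   7   7   7   7
  4   0   0   0   0   0   0   0   8   8   8   8   8   8   8  10
  5   0   0   0   0   0   0   0   8   8   8   8   8   8   8  10
  6   0   0   0   2   2   2   2   8   8   8  10  10  10  10  10

10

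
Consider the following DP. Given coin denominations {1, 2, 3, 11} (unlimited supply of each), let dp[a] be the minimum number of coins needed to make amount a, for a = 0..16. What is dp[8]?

3

 a  0  1  2  3  4  5  6  7  8  9 10 11 12 13 14 15 16
dp  0  1  1  1  2  2  2  3  3  3  4  1  2  2  2  3  3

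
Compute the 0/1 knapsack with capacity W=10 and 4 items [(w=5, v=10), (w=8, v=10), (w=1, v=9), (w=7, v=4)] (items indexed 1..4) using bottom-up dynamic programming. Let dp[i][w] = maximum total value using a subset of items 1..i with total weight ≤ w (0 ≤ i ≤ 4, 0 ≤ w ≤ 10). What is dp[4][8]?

i\w   0   1   2   3   4   5   6   7   8   9  10
  0   0   0   0   0   0   0   0   0   0   0   0
  1   0   0   0   0   0  10  10  10  10  10  10
  2   0   0   0   0   0  10  10  10  10  10  10
  3   0   9   9   9   9  10  19  19  19  19  19
  4   0   9   9   9   9  10  19  19  19  19  19

19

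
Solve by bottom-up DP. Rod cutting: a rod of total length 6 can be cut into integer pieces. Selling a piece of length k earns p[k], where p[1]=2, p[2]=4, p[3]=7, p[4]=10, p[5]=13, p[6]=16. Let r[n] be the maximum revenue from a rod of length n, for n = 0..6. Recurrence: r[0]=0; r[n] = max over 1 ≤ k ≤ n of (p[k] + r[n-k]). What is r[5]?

   n    0    1    2    3    4    5    6
r[n]    0    2    4    7   10   13   16

13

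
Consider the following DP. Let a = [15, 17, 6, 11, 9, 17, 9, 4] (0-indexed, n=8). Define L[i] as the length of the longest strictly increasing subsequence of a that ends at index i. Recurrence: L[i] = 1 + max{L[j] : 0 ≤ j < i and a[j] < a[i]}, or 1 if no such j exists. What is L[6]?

2

   i    0    1    2    3    4    5    6    7
a[i]   15   17    6   11    9   17    9    4
L[i]    1    2    1    2    2    3    2    1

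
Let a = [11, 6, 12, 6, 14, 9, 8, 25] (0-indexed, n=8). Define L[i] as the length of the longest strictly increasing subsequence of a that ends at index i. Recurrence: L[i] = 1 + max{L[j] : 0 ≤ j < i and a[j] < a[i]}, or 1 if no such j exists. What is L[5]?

2

   i    0    1    2    3    4    5    6    7
a[i]   11    6   12    6   14    9    8   25
L[i]    1    1    2    1    3    2    2    4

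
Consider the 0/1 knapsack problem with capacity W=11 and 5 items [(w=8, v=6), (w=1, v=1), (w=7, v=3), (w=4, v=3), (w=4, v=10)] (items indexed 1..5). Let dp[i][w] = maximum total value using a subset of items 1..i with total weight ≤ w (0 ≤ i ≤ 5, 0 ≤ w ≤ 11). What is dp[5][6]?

i\w   0   1   2   3   4   5   6   7   8   9  10  11
  0   0   0   0   0   0   0   0   0   0   0   0   0
  1   0   0   0   0   0   0   0   0   6   6   6   6
  2   0   1   1   1   1   1   1   1   6   7   7   7
  3   0   1   1   1   1   1   1   3   6   7   7   7
  4   0   1   1   1   3   4   4   4   6   7   7   7
  5   0   1   1   1  10  11  11  11  13  14  14  14

11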